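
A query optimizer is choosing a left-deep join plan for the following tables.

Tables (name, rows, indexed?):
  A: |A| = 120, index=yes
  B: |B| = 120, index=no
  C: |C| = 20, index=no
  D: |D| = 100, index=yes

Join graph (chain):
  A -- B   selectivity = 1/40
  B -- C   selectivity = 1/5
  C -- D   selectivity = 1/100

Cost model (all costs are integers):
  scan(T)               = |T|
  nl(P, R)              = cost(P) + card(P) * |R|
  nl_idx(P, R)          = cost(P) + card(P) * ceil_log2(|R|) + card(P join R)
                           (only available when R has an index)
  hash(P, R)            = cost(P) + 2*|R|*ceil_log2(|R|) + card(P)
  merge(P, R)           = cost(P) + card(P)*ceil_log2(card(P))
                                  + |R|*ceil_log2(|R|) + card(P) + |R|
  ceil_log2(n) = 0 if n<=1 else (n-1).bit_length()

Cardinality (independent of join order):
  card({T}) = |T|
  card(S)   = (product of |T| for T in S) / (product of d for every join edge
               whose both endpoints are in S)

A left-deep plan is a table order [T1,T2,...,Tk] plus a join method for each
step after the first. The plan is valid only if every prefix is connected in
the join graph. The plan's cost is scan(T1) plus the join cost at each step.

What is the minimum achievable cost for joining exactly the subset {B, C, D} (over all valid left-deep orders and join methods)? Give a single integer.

1260

Selinger DP over subsets of {B,C,D}:
  {B}: scan cost=120, card=120
  {C}: scan cost=20, card=20
  {D}: scan cost=100, card=100
  {BC}: card=480; try (C,hash)→440, (B,merge)→1100, (C,merge)→1200, (B,hash)→1720, (B,nl)→2420, (C,nl)→2520; best=440 via (C,hash)
  {CD}: card=20; try (D,nl_idx)→180, (C,hash)→400, (D,merge)→940, (C,merge)→1020, (D,hash)→1440, (D,nl)→2020 …(+1); best=180 via (D,nl_idx)
  {BCD}: card=480; try (B,merge)→1260, (B,hash)→1880, (D,hash)→2320, (B,nl)→2580, (D,nl_idx)→4280, (D,merge)→6040 …(+1); best=1260 via (B,merge)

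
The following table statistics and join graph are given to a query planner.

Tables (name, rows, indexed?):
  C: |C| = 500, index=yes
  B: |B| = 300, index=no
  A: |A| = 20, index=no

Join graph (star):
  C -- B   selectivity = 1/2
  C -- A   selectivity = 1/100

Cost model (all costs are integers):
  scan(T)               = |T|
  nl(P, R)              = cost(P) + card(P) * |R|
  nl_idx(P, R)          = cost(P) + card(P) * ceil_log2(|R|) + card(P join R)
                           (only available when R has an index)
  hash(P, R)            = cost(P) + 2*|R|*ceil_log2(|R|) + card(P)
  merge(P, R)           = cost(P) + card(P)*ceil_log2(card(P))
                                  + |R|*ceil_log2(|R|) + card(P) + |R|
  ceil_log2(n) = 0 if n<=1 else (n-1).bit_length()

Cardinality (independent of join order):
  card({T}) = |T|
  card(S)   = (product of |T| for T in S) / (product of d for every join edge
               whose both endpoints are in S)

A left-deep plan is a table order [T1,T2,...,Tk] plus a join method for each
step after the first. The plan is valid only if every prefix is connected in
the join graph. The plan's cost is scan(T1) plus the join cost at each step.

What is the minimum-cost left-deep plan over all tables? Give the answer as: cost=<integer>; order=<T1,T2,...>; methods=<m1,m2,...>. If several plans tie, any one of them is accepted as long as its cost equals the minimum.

Selinger DP (subsets sized 1..n):
  {C}: scan cost=500, card=500
  {B}: scan cost=300, card=300
  {A}: scan cost=20, card=20
  {BC}: card=75000; try (B,hash)→6400, (C,merge)→8300, (B,merge)→8500, (C,hash)→9600, (C,nl_idx)→78000, (C,nl)→150300 …(+1); best=6400 via (B,hash)
  {AC}: card=100; try (C,nl_idx)→300, (A,hash)→1200, (C,merge)→5140, (A,merge)→5620, (C,hash)→9040, (C,nl)→10020 …(+1); best=300 via (C,nl_idx)
  {ABC}: card=15000; try (B,merge)→4100, (B,hash)→5800, (B,nl)→30300, (A,hash)→81600, (A,merge)→1356520, (A,nl)→1506400; best=4100 via (B,merge)

cost=4100; order=A,C,B; methods=nl_idx,merge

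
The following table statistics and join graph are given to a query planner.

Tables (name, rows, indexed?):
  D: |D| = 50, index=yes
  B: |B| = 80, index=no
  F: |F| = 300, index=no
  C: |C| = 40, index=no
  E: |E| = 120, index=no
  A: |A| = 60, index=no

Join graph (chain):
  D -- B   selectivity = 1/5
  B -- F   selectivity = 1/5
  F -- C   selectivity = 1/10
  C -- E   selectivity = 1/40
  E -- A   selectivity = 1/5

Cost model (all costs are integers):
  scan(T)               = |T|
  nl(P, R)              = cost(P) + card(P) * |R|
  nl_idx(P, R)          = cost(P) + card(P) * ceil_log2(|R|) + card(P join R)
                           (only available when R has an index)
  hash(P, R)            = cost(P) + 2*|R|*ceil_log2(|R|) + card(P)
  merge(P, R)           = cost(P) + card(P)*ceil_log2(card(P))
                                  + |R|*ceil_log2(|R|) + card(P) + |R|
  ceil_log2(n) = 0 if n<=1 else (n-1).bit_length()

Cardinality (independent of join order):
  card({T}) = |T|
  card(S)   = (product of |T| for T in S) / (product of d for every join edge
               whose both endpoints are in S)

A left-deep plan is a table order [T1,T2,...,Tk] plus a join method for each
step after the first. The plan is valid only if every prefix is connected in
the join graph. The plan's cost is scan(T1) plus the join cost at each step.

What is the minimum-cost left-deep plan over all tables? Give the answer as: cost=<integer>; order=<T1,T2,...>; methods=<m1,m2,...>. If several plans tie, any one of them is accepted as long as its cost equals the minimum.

Selinger DP (subsets sized 1..n):
  {D}: scan cost=50, card=50
  {B}: scan cost=80, card=80
  {F}: scan cost=300, card=300
  {C}: scan cost=40, card=40
  {E}: scan cost=120, card=120
  {A}: scan cost=60, card=60
  {BD}: card=800; try (D,hash)→760, (B,merge)→1040, (D,merge)→1070, (B,hash)→1220, (D,nl_idx)→1360, (B,nl)→4050 …(+1); best=760 via (D,hash)
  {BF}: card=4800; try (B,hash)→1720, (F,merge)→3720, (B,merge)→3940, (F,hash)→5560, (F,nl)→24080, (B,nl)→24300; best=1720 via (B,hash)
  {CF}: card=1200; try (C,hash)→1080, (F,merge)→3320, (C,merge)→3580, (F,hash)→5480, (F,nl)→12040, (C,nl)→12300; best=1080 via (C,hash)
  {CE}: card=120; try (C,hash)→720, (E,merge)→1280, (C,merge)→1360, (E,hash)→1760, (E,nl)→4840, (C,nl)→4920; best=720 via (C,hash)
  {AE}: card=1440; try (A,hash)→960, (E,merge)→1440, (A,merge)→1500, (E,hash)→1800, (E,nl)→7260, (A,nl)→7320; best=960 via (A,hash)
  {BDF}: card=48000; try (F,hash)→6960, (D,hash)→7120, (F,merge)→12560, (D,merge)→69270, (D,nl_idx)→78520, (F,nl)→240760 …(+1); best=6960 via (F,hash)
  {BCF}: card=19200; try (B,hash)→3400, (C,hash)→7000, (B,merge)→16120, (C,merge)→69200, (B,nl)→97080, (C,nl)→193720; best=3400 via (B,hash)
  {CEF}: card=3600; try (E,hash)→3960, (F,merge)→4680, (F,hash)→6240, (E,merge)→16440, (F,nl)→36720, (E,nl)→145080; best=3960 via (E,hash)
  {ACE}: card=1440; try (A,hash)→1560, (A,merge)→2100, (C,hash)→2880, (A,nl)→7920, (C,merge)→18520, (C,nl)→58560; best=1560 via (A,hash)
  {BCDF}: card=192000; try (D,hash)→23200, (C,hash)→55440, (D,nl_idx)→310600, (D,merge)→310950, (C,merge)→823240, (D,nl)→963400 …(+1); best=23200 via (D,hash)
  {BCEF}: card=57600; try (B,hash)→8680, (E,hash)→24280, (B,merge)→51400, (B,nl)→291960, (E,merge)→311560, (E,nl)→2307400; best=8680 via (B,hash)
  {ACEF}: card=43200; try (A,hash)→8280, (F,hash)→8400, (F,merge)→21840, (A,merge)→51180, (A,nl)→219960, (F,nl)→433560; best=8280 via (A,hash)
  {BCDEF}: card=576000; try (D,hash)→66880, (E,hash)→216880, (D,nl_idx)→930280, (D,merge)→988230, (D,nl)→2888680, (E,merge)→3672160 …(+1); best=66880 via (D,hash)
  {ABCEF}: card=691200; try (B,hash)→52600, (A,hash)→67000, (B,merge)→743320, (A,merge)→988300, (B,nl)→3464280, (A,nl)→3464680; best=52600 via (B,hash)
  {ABCDEF}: card=6912000; try (A,hash)→643600, (D,hash)→744400, (D,nl_idx)→11111800, (A,merge)→12163300, (D,merge)→14568150, (D,nl)→34612600 …(+1); best=643600 via (A,hash)

cost=643600; order=F,C,E,B,D,A; methods=hash,hash,hash,hash,hash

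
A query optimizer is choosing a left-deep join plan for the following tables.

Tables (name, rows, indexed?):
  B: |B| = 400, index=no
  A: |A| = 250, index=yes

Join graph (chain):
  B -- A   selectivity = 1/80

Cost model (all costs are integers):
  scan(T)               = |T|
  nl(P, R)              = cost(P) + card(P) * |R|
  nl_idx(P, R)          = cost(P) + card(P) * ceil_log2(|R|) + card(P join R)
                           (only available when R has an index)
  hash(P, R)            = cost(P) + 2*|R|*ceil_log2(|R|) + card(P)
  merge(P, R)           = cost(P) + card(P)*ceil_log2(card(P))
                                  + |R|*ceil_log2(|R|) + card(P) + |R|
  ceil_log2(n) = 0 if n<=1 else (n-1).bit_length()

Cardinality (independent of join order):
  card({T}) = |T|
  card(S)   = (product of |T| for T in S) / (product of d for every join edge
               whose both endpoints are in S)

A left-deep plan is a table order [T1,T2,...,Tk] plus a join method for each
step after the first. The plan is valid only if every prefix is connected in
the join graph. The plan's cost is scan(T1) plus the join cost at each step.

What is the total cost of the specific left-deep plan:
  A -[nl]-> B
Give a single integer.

step 1: scan A: cost=250, card=250
step 2: join B via nl
    card(P join B) = 250*400/(80) = 1250
    cost = 250 + 250*400 = 100250

100250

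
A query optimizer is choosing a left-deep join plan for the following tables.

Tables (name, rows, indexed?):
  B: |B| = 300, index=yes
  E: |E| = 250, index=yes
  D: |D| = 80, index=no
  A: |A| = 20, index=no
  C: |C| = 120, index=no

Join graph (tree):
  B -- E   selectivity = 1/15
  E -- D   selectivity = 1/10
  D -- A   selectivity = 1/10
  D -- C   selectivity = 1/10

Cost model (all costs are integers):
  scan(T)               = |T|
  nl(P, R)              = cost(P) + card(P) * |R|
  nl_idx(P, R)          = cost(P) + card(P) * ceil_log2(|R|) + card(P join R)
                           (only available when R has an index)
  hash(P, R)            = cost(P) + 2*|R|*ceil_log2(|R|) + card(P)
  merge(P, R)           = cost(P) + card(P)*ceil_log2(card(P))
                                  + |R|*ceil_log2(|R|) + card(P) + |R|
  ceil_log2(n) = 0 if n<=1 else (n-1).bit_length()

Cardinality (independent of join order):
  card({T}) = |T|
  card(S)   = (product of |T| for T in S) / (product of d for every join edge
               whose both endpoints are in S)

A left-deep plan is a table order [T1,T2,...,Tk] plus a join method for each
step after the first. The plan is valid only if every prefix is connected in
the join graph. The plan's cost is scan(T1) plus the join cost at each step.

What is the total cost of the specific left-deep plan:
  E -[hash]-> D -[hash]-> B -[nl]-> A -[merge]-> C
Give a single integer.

2249980

step 1: scan E: cost=250, card=250
step 2: join D via hash
    card(P join D) = 250*80/(10) = 2000
    cost = 250 + 2*80*7 + 250 = 1620
step 3: join B via hash
    card(P join B) = 2000*300/(15) = 40000
    cost = 1620 + 2*300*9 + 2000 = 9020
step 4: join A via nl
    card(P join A) = 40000*20/(10) = 80000
    cost = 9020 + 40000*20 = 809020
step 5: join C via merge
    card(P join C) = 80000*120/(10) = 960000
    cost = 809020 + 80000*17 + 120*7 + 80000 + 120 = 2249980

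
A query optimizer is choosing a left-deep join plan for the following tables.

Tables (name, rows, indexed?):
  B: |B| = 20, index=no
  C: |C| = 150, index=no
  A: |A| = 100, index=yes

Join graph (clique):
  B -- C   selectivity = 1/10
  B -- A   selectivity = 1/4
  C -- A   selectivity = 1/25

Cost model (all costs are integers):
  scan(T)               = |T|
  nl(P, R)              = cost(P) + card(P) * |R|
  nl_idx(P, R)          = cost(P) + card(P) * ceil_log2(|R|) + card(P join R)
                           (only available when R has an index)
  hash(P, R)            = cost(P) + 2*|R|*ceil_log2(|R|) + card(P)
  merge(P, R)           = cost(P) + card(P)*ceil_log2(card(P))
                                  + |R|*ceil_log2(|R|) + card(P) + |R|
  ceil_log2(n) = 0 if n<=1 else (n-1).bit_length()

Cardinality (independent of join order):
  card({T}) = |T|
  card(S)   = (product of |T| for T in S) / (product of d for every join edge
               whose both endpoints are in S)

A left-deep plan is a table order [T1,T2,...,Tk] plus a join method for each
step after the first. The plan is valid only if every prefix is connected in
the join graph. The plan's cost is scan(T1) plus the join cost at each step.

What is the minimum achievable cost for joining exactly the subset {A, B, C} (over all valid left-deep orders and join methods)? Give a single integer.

2200

Selinger DP over subsets of {A,B,C}:
  {B}: scan cost=20, card=20
  {C}: scan cost=150, card=150
  {A}: scan cost=100, card=100
  {BC}: card=300; try (B,hash)→500, (C,merge)→1490, (B,merge)→1620, (C,hash)→2440, (C,nl)→3020, (B,nl)→3150; best=500 via (B,hash)
  {AB}: card=500; try (B,hash)→400, (A,nl_idx)→660, (A,merge)→940, (B,merge)→1020, (A,hash)→1440, (A,nl)→2020 …(+1); best=400 via (B,hash)
  {AC}: card=600; try (A,hash)→1700, (A,nl_idx)→1800, (C,merge)→2250, (A,merge)→2300, (C,hash)→2600, (C,nl)→15100 …(+1); best=1700 via (A,hash)
  {ABC}: card=300; try (A,hash)→2200, (B,hash)→2500, (A,nl_idx)→2900, (C,hash)→3300, (A,merge)→4300, (C,merge)→6750 …(+4); best=2200 via (A,hash)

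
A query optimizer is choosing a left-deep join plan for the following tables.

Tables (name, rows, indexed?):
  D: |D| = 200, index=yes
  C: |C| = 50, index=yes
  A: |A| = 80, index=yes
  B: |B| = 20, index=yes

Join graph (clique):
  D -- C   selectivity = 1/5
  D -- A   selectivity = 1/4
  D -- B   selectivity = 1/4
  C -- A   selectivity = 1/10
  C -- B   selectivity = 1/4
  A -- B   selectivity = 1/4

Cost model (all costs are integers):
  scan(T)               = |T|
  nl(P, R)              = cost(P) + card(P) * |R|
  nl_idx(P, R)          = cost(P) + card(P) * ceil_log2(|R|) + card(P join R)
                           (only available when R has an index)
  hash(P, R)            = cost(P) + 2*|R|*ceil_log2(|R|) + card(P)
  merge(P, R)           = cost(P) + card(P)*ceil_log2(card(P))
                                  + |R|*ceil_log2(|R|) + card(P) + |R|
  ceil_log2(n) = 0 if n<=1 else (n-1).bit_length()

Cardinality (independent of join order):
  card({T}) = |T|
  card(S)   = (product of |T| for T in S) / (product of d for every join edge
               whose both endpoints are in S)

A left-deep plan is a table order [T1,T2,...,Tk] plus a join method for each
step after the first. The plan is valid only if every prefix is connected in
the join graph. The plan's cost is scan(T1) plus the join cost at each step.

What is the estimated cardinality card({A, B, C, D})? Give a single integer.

Tables in S: A(80), B(20), C(50), D(200)
Edges inside S: D-C(d=5), D-A(d=4), D-B(d=4), C-A(d=10), C-B(d=4), A-B(d=4)
numerator = 80 * 20 * 50 * 200 = 16000000
denominator = 5 * 4 * 4 * 10 * 4 * 4 = 12800
card(S) = 16000000 / 12800 = 1250

1250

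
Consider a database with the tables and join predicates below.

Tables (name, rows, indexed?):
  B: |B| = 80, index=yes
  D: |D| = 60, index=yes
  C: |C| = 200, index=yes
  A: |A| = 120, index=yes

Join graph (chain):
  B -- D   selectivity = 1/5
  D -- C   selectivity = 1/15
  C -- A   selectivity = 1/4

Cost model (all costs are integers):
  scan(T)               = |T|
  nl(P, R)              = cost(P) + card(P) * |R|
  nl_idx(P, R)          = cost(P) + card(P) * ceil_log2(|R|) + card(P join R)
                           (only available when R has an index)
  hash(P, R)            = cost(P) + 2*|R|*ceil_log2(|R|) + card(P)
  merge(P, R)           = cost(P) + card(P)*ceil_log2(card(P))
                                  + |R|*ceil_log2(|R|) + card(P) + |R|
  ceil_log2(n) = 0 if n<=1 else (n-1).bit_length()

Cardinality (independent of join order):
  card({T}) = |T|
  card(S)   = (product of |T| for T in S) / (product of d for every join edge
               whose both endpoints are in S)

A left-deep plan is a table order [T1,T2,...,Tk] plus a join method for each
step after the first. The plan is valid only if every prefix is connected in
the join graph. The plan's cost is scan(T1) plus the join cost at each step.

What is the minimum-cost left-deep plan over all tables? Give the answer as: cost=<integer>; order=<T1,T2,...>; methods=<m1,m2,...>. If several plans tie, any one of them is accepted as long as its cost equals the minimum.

Selinger DP (subsets sized 1..n):
  {B}: scan cost=80, card=80
  {D}: scan cost=60, card=60
  {C}: scan cost=200, card=200
  {A}: scan cost=120, card=120
  {BD}: card=960; try (D,hash)→880, (B,merge)→1120, (D,merge)→1140, (B,hash)→1240, (B,nl_idx)→1440, (D,nl_idx)→1520 …(+2); best=880 via (D,hash)
  {CD}: card=800; try (D,hash)→1120, (C,nl_idx)→1340, (D,nl_idx)→2200, (C,merge)→2280, (D,merge)→2420, (C,hash)→3320 …(+2); best=1120 via (D,hash)
  {AC}: card=6000; try (A,hash)→2080, (C,merge)→2880, (A,merge)→2960, (C,hash)→3440, (C,nl_idx)→7080, (A,nl_idx)→7600 …(+2); best=2080 via (A,hash)
  {BCD}: card=12800; try (B,hash)→3040, (C,hash)→5040, (B,merge)→10560, (C,merge)→13240, (B,nl_idx)→19520, (C,nl_idx)→21360 …(+2); best=3040 via (B,hash)
  {ACD}: card=24000; try (A,hash)→3600, (D,hash)→8800, (A,merge)→10880, (A,nl_idx)→30720, (D,nl_idx)→62080, (D,merge)→86500 …(+2); best=3600 via (A,hash)
  {ABCD}: card=384000; try (A,hash)→17520, (B,hash)→28720, (A,merge)→196000, (B,merge)→388240, (A,nl_idx)→476640, (B,nl_idx)→555600 …(+2); best=17520 via (A,hash)

cost=17520; order=C,D,B,A; methods=hash,hash,hash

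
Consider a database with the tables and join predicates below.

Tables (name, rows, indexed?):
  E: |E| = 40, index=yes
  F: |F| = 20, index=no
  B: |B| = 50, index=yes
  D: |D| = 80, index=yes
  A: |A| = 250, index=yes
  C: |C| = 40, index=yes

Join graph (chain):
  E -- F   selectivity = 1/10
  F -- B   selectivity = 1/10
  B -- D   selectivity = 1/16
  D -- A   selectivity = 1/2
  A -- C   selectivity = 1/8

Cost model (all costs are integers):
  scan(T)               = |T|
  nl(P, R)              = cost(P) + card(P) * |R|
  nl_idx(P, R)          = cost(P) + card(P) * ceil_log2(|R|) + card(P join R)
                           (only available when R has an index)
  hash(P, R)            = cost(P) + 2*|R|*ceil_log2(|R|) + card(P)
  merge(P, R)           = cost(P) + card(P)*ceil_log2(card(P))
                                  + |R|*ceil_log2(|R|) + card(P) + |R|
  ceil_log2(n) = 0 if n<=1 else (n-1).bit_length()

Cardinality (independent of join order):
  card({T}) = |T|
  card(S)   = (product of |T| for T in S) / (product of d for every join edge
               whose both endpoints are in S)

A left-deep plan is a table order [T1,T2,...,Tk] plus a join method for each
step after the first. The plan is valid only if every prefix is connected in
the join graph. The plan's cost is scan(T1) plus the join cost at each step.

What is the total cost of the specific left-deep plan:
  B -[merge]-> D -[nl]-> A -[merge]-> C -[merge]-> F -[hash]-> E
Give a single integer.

step 1: scan B: cost=50, card=50
step 2: join D via merge
    card(P join D) = 50*80/(16) = 250
    cost = 50 + 50*6 + 80*7 + 50 + 80 = 1040
step 3: join A via nl
    card(P join A) = 250*250/(2) = 31250
    cost = 1040 + 250*250 = 63540
step 4: join C via merge
    card(P join C) = 31250*40/(8) = 156250
    cost = 63540 + 31250*15 + 40*6 + 31250 + 40 = 563820
step 5: join F via merge
    card(P join F) = 156250*20/(10) = 312500
    cost = 563820 + 156250*18 + 20*5 + 156250 + 20 = 3532690
step 6: join E via hash
    card(P join E) = 312500*40/(10) = 1250000
    cost = 3532690 + 2*40*6 + 312500 = 3845670

3845670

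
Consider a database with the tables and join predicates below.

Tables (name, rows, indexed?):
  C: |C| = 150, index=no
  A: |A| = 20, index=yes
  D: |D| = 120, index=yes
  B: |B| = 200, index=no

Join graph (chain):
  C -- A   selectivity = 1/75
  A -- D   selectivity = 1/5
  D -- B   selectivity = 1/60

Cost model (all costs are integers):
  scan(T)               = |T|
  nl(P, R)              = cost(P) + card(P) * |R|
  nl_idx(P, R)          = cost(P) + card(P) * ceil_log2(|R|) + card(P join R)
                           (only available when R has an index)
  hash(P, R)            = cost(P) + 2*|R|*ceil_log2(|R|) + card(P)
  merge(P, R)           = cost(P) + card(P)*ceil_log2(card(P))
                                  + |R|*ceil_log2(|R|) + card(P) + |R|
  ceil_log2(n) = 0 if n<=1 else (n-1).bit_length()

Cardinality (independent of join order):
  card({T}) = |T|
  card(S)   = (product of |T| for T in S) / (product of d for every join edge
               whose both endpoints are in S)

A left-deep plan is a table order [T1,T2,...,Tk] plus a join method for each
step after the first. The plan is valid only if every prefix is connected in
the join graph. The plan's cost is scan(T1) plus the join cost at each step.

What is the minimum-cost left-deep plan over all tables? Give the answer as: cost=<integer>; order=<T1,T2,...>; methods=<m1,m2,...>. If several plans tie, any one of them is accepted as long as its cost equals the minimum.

Selinger DP (subsets sized 1..n):
  {C}: scan cost=150, card=150
  {A}: scan cost=20, card=20
  {D}: scan cost=120, card=120
  {B}: scan cost=200, card=200
  {AC}: card=40; try (A,hash)→500, (A,nl_idx)→940, (C,merge)→1490, (A,merge)→1620, (C,hash)→2440, (C,nl)→3020 …(+1); best=500 via (A,hash)
  {AD}: card=480; try (A,hash)→440, (D,nl_idx)→640, (D,merge)→1100, (A,merge)→1200, (A,nl_idx)→1200, (D,hash)→1720 …(+2); best=440 via (A,hash)
  {BD}: card=400; try (D,nl_idx)→2000, (D,hash)→2080, (B,merge)→2880, (D,merge)→2960, (B,hash)→3440, (B,nl)→24120 …(+1); best=2000 via (D,nl_idx)
  {ACD}: card=960; try (D,merge)→1740, (D,nl_idx)→1740, (D,hash)→2220, (C,hash)→3320, (D,nl)→5300, (C,merge)→6590 …(+1); best=1740 via (D,merge)
  {ABD}: card=1600; try (A,hash)→2600, (B,hash)→4120, (A,nl_idx)→5600, (A,merge)→6120, (B,merge)→7040, (A,nl)→10000 …(+1); best=2600 via (A,hash)
  {ABCD}: card=3200; try (B,hash)→5900, (C,hash)→6600, (B,merge)→14100, (C,merge)→23150, (B,nl)→193740, (C,nl)→242600; best=5900 via (B,hash)

cost=5900; order=C,A,D,B; methods=hash,merge,hash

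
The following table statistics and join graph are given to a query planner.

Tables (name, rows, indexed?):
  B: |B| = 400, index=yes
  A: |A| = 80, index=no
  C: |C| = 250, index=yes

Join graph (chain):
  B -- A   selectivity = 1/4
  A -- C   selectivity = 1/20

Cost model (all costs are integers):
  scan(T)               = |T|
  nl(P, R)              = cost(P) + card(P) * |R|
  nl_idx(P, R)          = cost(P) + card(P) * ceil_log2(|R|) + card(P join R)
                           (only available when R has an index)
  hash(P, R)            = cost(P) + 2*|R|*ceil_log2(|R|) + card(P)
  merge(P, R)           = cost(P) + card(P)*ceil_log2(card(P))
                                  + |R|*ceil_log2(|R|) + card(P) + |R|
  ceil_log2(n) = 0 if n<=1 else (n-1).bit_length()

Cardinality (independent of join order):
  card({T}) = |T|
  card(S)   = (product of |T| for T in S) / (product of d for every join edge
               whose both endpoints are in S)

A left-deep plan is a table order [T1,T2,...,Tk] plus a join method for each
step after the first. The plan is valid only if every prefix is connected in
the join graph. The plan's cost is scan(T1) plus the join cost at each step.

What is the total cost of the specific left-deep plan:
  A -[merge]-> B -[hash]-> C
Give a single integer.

step 1: scan A: cost=80, card=80
step 2: join B via merge
    card(P join B) = 80*400/(4) = 8000
    cost = 80 + 80*7 + 400*9 + 80 + 400 = 4720
step 3: join C via hash
    card(P join C) = 8000*250/(20) = 100000
    cost = 4720 + 2*250*8 + 8000 = 16720

16720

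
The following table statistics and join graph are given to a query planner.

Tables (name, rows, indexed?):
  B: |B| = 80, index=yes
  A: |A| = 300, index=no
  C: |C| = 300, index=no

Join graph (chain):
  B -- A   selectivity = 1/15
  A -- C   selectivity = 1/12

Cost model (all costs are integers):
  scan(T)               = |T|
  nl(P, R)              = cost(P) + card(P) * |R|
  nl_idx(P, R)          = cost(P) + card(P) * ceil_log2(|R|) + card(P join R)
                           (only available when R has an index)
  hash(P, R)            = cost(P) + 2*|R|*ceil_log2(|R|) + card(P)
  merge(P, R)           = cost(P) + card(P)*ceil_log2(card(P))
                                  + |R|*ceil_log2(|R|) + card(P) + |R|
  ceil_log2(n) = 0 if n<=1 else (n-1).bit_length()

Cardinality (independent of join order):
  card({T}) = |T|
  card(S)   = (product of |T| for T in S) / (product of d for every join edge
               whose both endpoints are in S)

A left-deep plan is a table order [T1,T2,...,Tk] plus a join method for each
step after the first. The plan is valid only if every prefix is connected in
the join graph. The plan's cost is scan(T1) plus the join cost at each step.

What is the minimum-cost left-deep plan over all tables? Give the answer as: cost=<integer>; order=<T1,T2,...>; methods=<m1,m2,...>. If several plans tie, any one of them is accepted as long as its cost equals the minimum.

cost=8720; order=A,B,C; methods=hash,hash

Selinger DP (subsets sized 1..n):
  {B}: scan cost=80, card=80
  {A}: scan cost=300, card=300
  {C}: scan cost=300, card=300
  {AB}: card=1600; try (B,hash)→1720, (A,merge)→3720, (B,merge)→3940, (B,nl_idx)→4000, (A,hash)→5560, (A,nl)→24080 …(+1); best=1720 via (B,hash)
  {AC}: card=7500; try (C,hash)→6000, (A,hash)→6000, (C,merge)→6300, (A,merge)→6300, (C,nl)→90300, (A,nl)→90300; best=6000 via (C,hash)
  {ABC}: card=40000; try (C,hash)→8720, (B,hash)→14620, (C,merge)→23920, (B,nl_idx)→98500, (B,merge)→111640, (C,nl)→481720 …(+1); best=8720 via (C,hash)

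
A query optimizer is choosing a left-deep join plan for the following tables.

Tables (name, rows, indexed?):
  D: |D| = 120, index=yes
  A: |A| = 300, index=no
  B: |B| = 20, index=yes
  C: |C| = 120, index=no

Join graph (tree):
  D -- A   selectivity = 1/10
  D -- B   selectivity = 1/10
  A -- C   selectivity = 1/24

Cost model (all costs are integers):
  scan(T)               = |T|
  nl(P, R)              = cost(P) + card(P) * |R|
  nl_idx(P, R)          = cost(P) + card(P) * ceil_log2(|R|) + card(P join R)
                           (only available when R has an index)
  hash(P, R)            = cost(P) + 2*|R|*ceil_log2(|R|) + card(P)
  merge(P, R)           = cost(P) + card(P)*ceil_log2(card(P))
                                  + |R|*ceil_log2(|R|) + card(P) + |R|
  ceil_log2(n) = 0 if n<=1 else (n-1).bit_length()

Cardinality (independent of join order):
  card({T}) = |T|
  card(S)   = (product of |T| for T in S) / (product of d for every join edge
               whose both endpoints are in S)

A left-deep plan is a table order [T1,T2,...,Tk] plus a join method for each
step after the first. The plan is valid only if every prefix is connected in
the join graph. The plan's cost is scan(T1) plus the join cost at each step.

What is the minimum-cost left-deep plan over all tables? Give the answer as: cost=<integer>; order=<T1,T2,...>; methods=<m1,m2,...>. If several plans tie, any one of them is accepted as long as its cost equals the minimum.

cost=14440; order=B,D,A,C; methods=nl_idx,merge,hash

Selinger DP (subsets sized 1..n):
  {D}: scan cost=120, card=120
  {A}: scan cost=300, card=300
  {B}: scan cost=20, card=20
  {C}: scan cost=120, card=120
  {AD}: card=3600; try (D,hash)→2280, (A,merge)→4080, (D,merge)→4260, (A,hash)→5640, (D,nl_idx)→6000, (A,nl)→36120 …(+1); best=2280 via (D,hash)
  {BD}: card=240; try (D,nl_idx)→400, (B,hash)→440, (B,nl_idx)→960, (D,merge)→1100, (B,merge)→1200, (D,hash)→1720 …(+2); best=400 via (D,nl_idx)
  {AC}: card=1500; try (C,hash)→2280, (A,merge)→4080, (C,merge)→4260, (A,hash)→5640, (A,nl)→36120, (C,nl)→36300; best=2280 via (C,hash)
  {ABD}: card=7200; try (A,merge)→5560, (A,hash)→6040, (B,hash)→6080, (B,nl_idx)→27480, (B,merge)→49200, (A,nl)→72400 …(+1); best=5560 via (A,merge)
  {ACD}: card=18000; try (D,hash)→5460, (C,hash)→7560, (D,merge)→21240, (D,nl_idx)→30780, (C,merge)→50040, (D,nl)→182280 …(+1); best=5460 via (D,hash)
  {ABCD}: card=36000; try (C,hash)→14440, (B,hash)→23660, (C,merge)→107320, (B,nl_idx)→131460, (B,merge)→293580, (B,nl)→365460 …(+1); best=14440 via (C,hash)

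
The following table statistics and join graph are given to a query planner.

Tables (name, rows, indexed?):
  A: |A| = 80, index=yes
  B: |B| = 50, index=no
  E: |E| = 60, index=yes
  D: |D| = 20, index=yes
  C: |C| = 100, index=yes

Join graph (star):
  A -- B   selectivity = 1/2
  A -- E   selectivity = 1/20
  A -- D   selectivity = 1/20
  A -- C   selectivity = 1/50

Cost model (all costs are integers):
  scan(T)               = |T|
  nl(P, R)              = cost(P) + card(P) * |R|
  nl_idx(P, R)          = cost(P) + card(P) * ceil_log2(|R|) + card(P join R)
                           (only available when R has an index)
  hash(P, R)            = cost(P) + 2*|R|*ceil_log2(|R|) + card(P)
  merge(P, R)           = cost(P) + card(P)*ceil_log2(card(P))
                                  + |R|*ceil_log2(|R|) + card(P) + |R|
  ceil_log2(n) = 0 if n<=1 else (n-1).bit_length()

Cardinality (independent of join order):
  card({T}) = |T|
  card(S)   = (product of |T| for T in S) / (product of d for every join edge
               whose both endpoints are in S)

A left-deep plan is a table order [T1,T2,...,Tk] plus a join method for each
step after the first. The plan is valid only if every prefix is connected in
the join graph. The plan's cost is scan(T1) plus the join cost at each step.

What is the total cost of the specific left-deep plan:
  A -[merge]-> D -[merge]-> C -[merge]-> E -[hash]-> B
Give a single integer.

step 1: scan A: cost=80, card=80
step 2: join D via merge
    card(P join D) = 80*20/(20) = 80
    cost = 80 + 80*7 + 20*5 + 80 + 20 = 840
step 3: join C via merge
    card(P join C) = 80*100/(50) = 160
    cost = 840 + 80*7 + 100*7 + 80 + 100 = 2280
step 4: join E via merge
    card(P join E) = 160*60/(20) = 480
    cost = 2280 + 160*8 + 60*6 + 160 + 60 = 4140
step 5: join B via hash
    card(P join B) = 480*50/(2) = 12000
    cost = 4140 + 2*50*6 + 480 = 5220

5220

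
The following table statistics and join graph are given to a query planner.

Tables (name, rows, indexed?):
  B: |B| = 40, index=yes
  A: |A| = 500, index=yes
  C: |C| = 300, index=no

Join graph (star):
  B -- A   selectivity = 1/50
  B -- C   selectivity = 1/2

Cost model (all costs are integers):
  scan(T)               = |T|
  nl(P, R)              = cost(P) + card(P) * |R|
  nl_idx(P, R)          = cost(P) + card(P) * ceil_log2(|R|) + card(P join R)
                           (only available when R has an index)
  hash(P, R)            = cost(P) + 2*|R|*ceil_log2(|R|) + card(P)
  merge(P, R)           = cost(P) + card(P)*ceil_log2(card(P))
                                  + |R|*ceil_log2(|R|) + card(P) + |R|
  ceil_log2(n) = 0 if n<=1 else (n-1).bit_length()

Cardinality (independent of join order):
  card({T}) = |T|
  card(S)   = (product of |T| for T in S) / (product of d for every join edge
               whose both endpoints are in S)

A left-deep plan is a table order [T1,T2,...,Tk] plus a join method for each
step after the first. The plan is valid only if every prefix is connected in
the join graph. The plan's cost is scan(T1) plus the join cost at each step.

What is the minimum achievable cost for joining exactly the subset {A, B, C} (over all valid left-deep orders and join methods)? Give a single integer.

Selinger DP over subsets of {A,B,C}:
  {B}: scan cost=40, card=40
  {A}: scan cost=500, card=500
  {C}: scan cost=300, card=300
  {AB}: card=400; try (A,nl_idx)→800, (B,hash)→1480, (B,nl_idx)→3900, (A,merge)→5320, (B,merge)→5780, (A,hash)→9080 …(+2); best=800 via (A,nl_idx)
  {BC}: card=6000; try (B,hash)→1080, (C,merge)→3320, (B,merge)→3580, (C,hash)→5480, (B,nl_idx)→8100, (C,nl)→12040 …(+1); best=1080 via (B,hash)
  {ABC}: card=60000; try (C,hash)→6600, (C,merge)→7800, (A,hash)→16080, (A,merge)→90080, (A,nl_idx)→115080, (C,nl)→120800 …(+1); best=6600 via (C,hash)

6600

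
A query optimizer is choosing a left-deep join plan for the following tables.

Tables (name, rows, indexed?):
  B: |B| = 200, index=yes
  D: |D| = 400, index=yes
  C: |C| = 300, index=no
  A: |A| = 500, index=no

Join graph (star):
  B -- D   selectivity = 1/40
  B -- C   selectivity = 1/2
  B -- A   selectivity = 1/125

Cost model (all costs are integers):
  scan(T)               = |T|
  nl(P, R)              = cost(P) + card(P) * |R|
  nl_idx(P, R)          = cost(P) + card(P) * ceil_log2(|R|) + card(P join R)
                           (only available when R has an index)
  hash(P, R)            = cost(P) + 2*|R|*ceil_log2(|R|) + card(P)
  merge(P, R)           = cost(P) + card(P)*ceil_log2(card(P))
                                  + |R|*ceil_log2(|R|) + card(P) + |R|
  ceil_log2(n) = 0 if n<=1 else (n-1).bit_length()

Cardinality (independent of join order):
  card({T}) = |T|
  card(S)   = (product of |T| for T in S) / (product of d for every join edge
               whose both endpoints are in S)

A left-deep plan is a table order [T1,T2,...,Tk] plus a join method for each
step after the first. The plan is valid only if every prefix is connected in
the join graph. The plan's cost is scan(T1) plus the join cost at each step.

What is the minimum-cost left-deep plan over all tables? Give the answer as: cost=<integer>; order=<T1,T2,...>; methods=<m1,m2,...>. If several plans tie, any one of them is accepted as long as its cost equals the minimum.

cost=25600; order=A,B,D,C; methods=hash,hash,hash

Selinger DP (subsets sized 1..n):
  {B}: scan cost=200, card=200
  {D}: scan cost=400, card=400
  {C}: scan cost=300, card=300
  {A}: scan cost=500, card=500
  {BD}: card=2000; try (D,nl_idx)→4000, (B,hash)→4000, (B,nl_idx)→5600, (D,merge)→6000, (B,merge)→6200, (D,hash)→7600 …(+2); best=4000 via (D,nl_idx)
  {BC}: card=30000; try (B,hash)→3800, (C,merge)→5000, (B,merge)→5100, (C,hash)→5800, (B,nl_idx)→32700, (C,nl)→60200 …(+1); best=3800 via (B,hash)
  {AB}: card=800; try (B,hash)→4200, (B,nl_idx)→5300, (A,merge)→7000, (B,merge)→7300, (A,hash)→9400, (A,nl)→100200 …(+1); best=4200 via (B,hash)
  {BCD}: card=300000; try (C,hash)→11400, (C,merge)→31000, (D,hash)→41000, (D,merge)→487800, (D,nl_idx)→573800, (C,nl)→604000 …(+1); best=11400 via (C,hash)
  {ABD}: card=8000; try (D,hash)→12200, (A,hash)→15000, (D,merge)→17000, (D,nl_idx)→19400, (A,merge)→33000, (D,nl)→324200 …(+1); best=12200 via (D,hash)
  {ABC}: card=120000; try (C,hash)→10400, (C,merge)→16000, (A,hash)→42800, (C,nl)→244200, (A,merge)→488800, (A,nl)→15003800; best=10400 via (C,hash)
  {ABCD}: card=1200000; try (C,hash)→25600, (C,merge)→127200, (D,hash)→137600, (A,hash)→320400, (D,merge)→2174400, (D,nl_idx)→2290400 …(+4); best=25600 via (C,hash)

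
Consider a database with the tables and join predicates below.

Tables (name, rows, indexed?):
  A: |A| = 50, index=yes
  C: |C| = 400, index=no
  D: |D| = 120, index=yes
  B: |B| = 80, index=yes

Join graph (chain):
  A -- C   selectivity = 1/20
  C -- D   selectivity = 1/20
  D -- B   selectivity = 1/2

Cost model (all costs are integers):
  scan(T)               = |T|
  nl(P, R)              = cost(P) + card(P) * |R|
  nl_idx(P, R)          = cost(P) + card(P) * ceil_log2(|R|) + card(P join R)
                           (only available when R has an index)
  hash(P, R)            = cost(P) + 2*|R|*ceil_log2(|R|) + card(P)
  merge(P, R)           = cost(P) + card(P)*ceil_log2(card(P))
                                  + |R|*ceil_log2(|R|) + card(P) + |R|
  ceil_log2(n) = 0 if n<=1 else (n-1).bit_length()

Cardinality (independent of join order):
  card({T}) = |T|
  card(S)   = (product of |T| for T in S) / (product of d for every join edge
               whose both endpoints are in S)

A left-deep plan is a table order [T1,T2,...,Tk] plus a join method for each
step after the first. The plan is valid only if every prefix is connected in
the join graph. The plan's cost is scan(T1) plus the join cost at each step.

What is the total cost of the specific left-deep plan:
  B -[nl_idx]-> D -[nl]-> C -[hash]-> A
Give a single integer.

2022040

step 1: scan B: cost=80, card=80
step 2: join D via nl_idx
    card(P join D) = 80*120/(2) = 4800
    cost = 80 + 80*7 + 4800 = 5440
step 3: join C via nl
    card(P join C) = 4800*400/(20) = 96000
    cost = 5440 + 4800*400 = 1925440
step 4: join A via hash
    card(P join A) = 96000*50/(20) = 240000
    cost = 1925440 + 2*50*6 + 96000 = 2022040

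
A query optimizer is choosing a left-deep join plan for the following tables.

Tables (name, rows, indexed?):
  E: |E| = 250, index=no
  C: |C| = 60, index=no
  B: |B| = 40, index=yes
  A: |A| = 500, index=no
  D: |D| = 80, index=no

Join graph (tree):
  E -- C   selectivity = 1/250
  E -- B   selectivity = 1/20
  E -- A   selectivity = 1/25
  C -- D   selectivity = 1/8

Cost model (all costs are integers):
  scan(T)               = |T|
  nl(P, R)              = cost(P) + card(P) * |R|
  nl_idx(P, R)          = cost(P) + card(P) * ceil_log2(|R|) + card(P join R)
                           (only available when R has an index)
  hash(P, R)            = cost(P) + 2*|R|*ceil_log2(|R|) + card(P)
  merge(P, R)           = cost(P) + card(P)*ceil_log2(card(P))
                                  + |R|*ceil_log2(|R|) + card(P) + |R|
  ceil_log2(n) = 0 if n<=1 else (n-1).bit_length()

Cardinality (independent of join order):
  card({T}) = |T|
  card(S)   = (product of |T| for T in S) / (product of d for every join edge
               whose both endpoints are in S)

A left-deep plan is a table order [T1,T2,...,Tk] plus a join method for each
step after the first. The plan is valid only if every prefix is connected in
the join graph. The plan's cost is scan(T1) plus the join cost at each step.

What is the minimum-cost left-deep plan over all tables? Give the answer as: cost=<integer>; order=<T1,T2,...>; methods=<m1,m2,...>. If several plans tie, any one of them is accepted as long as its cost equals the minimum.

Selinger DP (subsets sized 1..n):
  {E}: scan cost=250, card=250
  {C}: scan cost=60, card=60
  {B}: scan cost=40, card=40
  {A}: scan cost=500, card=500
  {D}: scan cost=80, card=80
  {CE}: card=60; try (C,hash)→1220, (E,merge)→2730, (C,merge)→2920, (E,hash)→4120, (E,nl)→15060, (C,nl)→15250; best=1220 via (C,hash)
  {BE}: card=500; try (B,hash)→980, (B,nl_idx)→2250, (E,merge)→2570, (B,merge)→2780, (E,hash)→4080, (E,nl)→10040 …(+1); best=980 via (B,hash)
  {AE}: card=5000; try (E,hash)→5000, (A,merge)→7500, (E,merge)→7750, (A,hash)→9500, (A,nl)→125250, (E,nl)→125500; best=5000 via (E,hash)
  {CD}: card=600; try (C,hash)→880, (D,merge)→1120, (C,merge)→1140, (D,hash)→1240, (D,nl)→4860, (C,nl)→4880; best=880 via (C,hash)
  {BCE}: card=120; try (B,nl_idx)→1700, (B,hash)→1760, (B,merge)→1920, (C,hash)→2200, (B,nl)→3620, (C,merge)→6400 …(+1); best=1700 via (B,nl_idx)
  {ACE}: card=1200; try (A,merge)→6640, (A,hash)→10280, (C,hash)→10720, (A,nl)→31220, (C,merge)→75420, (C,nl)→305000; best=6640 via (A,merge)
  {CDE}: card=600; try (D,merge)→2280, (D,hash)→2400, (E,hash)→5480, (D,nl)→6020, (E,merge)→9730, (E,nl)→150880; best=2280 via (D,merge)
  {ABE}: card=10000; try (B,hash)→10480, (A,hash)→10480, (A,merge)→10980, (B,nl_idx)→45000, (B,merge)→75280, (B,nl)→205000 …(+1); best=10480 via (B,hash)
  {ABCE}: card=2400; try (A,merge)→7660, (B,hash)→8320, (A,hash)→10820, (B,nl_idx)→16240, (C,hash)→21200, (B,merge)→21320 …(+4); best=7660 via (A,merge)
  {BCDE}: card=1200; try (D,hash)→2940, (D,merge)→3300, (B,hash)→3360, (B,nl_idx)→7080, (B,merge)→9160, (D,nl)→11300 …(+1); best=2940 via (D,hash)
  {ACDE}: card=12000; try (D,hash)→8960, (A,hash)→11880, (A,merge)→13880, (D,merge)→21680, (D,nl)→102640, (A,nl)→302280; best=8960 via (D,hash)
  {ABCDE}: card=24000; try (D,hash)→11180, (A,hash)→13140, (B,hash)→21440, (A,merge)→22340, (D,merge)→39500, (B,nl_idx)→104960 …(+4); best=11180 via (D,hash)

cost=11180; order=E,C,B,A,D; methods=hash,nl_idx,merge,hash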